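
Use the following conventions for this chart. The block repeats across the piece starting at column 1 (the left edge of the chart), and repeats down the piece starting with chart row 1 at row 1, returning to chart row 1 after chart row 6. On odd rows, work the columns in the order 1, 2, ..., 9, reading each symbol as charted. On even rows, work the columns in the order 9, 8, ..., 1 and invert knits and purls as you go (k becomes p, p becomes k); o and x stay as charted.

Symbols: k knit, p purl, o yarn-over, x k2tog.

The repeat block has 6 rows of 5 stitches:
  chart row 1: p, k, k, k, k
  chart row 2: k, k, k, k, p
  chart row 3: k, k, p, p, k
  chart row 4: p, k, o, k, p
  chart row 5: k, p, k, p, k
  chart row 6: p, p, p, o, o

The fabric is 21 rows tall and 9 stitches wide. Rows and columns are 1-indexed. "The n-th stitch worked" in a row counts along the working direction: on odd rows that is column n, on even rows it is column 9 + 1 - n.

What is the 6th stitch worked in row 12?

Row 12: (12-1) mod 6 = 5, so use chart row 6. Even row -> WS.
Chart row 6 tiled across columns 1-9: p p p o o p p p o
WS: work from column 9 back to column 1 (reverse the tiled row), swapping k<->p (o and x unchanged).
Row 12 as worked: o k k k o o k k k
The 6th stitch worked is o.

Result:
o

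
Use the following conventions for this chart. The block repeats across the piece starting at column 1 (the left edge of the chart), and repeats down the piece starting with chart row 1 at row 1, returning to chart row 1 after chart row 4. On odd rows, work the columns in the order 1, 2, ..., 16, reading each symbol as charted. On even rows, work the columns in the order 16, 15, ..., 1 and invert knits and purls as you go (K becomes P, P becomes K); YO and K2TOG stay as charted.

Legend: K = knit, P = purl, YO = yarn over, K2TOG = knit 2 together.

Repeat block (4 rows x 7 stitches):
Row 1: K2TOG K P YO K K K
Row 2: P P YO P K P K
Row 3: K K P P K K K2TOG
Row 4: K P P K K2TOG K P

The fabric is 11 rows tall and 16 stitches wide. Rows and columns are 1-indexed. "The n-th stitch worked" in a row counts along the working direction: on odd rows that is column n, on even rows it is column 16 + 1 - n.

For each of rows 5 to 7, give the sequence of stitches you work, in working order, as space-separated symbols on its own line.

Rows as worked:
K2TOG K P YO K K K K2TOG K P YO K K K K2TOG K
K K P K P K YO K K P K P K YO K K
K K P P K K K2TOG K K P P K K K2TOG K K

Derivation:
Row 5: chart row 1, RS - tile across columns 1-16 and work as-is.
Row 6: chart row 2, WS - tiled (columns 1-16): P P YO P K P K P P YO P K P K P P; work from column 16 back to 1 with K<->P swapped.
Row 7: chart row 3, RS - tile across columns 1-16 and work as-is.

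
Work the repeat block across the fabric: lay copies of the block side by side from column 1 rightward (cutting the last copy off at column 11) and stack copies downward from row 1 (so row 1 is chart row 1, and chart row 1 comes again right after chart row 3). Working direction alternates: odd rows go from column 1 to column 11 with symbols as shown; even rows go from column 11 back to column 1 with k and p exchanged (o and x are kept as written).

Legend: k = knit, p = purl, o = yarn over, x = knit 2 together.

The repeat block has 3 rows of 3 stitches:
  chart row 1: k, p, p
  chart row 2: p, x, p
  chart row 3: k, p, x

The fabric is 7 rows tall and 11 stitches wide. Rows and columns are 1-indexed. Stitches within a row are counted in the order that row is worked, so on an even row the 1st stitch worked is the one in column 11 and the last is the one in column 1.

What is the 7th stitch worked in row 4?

Stitch:
k

Derivation:
Row 4: (4-1) mod 3 = 0, so use chart row 1. Even row -> WS.
Chart row 1 tiled across columns 1-11: k p p k p p k p p k p
WS: work from column 11 back to column 1 (reverse the tiled row), swapping k<->p (o and x unchanged).
Row 4 as worked: k p k k p k k p k k p
Stitch 7 in working order -> k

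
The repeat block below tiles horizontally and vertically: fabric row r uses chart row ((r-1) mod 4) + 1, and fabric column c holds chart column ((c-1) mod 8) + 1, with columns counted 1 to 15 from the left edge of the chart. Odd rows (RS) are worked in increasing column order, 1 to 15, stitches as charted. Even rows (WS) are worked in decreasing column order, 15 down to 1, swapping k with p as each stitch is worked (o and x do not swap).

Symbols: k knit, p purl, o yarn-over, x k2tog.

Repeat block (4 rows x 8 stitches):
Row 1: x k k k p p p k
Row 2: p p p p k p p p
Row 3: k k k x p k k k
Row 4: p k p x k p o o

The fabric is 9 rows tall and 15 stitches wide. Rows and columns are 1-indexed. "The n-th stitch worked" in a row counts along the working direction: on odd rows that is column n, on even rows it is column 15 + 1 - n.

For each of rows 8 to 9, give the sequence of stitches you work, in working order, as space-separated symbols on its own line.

Rows as worked:
o k p x k p k o o k p x k p k
x k k k p p p k x k k k p p p

Derivation:
Row 8: chart row 4, WS - tiled (columns 1-15): p k p x k p o o p k p x k p o; work from column 15 back to 1 with k<->p swapped.
Row 9: chart row 1, RS - tile across columns 1-15 and work as-is.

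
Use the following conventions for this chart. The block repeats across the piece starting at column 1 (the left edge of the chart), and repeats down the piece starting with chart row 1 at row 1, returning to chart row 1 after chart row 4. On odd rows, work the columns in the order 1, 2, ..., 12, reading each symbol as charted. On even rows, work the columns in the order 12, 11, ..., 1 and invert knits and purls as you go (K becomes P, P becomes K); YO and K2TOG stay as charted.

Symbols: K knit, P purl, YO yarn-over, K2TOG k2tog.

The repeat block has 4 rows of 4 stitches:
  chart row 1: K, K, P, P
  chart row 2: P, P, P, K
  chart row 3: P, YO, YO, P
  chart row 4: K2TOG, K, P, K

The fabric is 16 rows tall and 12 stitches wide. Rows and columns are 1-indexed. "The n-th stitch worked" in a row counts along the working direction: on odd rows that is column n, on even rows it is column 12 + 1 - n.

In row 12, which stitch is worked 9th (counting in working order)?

Result:
P

Derivation:
Row 12 uses chart row ((12-1) mod 4)+1 = 4. Row 12 is even, so WS.
Chart row 4 tiled across columns 1-12: K2TOG K P K K2TOG K P K K2TOG K P K
WS: work from column 12 back to column 1 (reverse the tiled row), swapping K<->P (YO and K2TOG unchanged).
Row 12 as worked: P K P K2TOG P K P K2TOG P K P K2TOG
Counting 9 along the worked row gives P.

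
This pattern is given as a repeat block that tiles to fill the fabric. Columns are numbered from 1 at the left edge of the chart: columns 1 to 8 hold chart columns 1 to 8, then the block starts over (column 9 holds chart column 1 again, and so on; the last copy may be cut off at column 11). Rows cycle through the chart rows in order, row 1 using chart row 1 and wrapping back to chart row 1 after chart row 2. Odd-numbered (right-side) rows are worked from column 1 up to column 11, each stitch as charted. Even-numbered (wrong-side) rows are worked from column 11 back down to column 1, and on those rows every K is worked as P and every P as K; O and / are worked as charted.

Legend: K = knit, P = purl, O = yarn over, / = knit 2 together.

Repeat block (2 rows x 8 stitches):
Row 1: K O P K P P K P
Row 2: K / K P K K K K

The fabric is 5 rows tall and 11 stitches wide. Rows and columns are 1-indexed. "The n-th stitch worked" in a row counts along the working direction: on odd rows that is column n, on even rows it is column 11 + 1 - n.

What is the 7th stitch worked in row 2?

Result:
P

Derivation:
Row 2: (2-1) mod 2 = 1, so use chart row 2. Even row -> WS.
Chart row 2 tiled across columns 1-11: K / K P K K K K K / K
Wrong side: read the tiled row from column 11 down to 1 and exchange K with P (leave O, /).
Row 2 as worked: P / P P P P P K P / P
Stitch 7 in working order -> P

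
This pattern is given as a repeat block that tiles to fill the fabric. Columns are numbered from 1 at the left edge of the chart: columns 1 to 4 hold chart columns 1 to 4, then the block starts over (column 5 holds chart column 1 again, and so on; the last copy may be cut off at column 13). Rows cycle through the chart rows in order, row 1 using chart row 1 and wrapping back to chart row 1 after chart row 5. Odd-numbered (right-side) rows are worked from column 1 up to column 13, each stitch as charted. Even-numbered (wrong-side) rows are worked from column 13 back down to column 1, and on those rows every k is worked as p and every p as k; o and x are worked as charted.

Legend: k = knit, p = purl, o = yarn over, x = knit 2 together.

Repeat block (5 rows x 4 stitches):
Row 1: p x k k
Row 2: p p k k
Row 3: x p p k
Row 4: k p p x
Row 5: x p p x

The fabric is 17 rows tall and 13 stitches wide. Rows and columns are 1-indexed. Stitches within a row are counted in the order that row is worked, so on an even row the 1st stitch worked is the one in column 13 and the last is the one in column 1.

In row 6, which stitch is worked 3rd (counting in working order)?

Row 6: (6-1) mod 5 = 0, so use chart row 1. Even row -> WS.
Chart row 1 tiled across columns 1-13: p x k k p x k k p x k k p
WS: work from column 13 back to column 1 (reverse the tiled row), swapping k<->p (o and x unchanged).
Row 6 as worked: k p p x k p p x k p p x k
Stitch 3 in working order -> p

Result:
p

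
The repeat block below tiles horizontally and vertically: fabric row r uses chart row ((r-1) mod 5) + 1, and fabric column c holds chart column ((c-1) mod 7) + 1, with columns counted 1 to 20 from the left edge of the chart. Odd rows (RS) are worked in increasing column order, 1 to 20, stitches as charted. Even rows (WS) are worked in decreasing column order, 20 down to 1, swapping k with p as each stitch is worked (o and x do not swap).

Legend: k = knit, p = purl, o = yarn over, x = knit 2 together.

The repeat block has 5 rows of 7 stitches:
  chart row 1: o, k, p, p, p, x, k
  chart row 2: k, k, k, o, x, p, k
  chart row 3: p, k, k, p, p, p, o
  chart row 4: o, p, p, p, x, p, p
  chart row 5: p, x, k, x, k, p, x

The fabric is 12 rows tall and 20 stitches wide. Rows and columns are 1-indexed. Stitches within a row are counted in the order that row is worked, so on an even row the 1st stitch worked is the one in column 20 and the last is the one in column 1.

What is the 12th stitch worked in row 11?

Stitch:
p

Derivation:
For row 11: chart row = ((11-1) mod 5) + 1 = 1; this is a RS (odd) row.
Chart row 1 tiled across columns 1-20: o k p p p x k o k p p p x k o k p p p x
Right side: take the tiled row as-is (worked left to right from column 1).
The 12th stitch worked is p.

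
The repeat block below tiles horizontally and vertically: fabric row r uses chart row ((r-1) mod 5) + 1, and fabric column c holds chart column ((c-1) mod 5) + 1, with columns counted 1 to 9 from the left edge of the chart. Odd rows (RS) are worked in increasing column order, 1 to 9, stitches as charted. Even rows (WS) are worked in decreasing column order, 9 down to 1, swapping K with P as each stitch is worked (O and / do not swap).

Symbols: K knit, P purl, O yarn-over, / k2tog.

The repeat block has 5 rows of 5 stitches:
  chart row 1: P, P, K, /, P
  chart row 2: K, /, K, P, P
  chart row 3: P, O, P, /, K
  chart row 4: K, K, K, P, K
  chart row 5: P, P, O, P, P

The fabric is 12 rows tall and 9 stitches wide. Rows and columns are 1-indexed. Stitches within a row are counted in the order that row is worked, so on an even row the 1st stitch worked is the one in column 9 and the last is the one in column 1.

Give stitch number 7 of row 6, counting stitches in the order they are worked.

For row 6: chart row = ((6-1) mod 5) + 1 = 1; this is a WS (even) row.
Chart row 1 tiled across columns 1-9: P P K / P P P K /
WS: work from column 9 back to column 1 (reverse the tiled row), swapping K<->P (O and / unchanged).
Row 6 as worked: / P K K K / P K K
The 7th stitch worked is P.

Result:
P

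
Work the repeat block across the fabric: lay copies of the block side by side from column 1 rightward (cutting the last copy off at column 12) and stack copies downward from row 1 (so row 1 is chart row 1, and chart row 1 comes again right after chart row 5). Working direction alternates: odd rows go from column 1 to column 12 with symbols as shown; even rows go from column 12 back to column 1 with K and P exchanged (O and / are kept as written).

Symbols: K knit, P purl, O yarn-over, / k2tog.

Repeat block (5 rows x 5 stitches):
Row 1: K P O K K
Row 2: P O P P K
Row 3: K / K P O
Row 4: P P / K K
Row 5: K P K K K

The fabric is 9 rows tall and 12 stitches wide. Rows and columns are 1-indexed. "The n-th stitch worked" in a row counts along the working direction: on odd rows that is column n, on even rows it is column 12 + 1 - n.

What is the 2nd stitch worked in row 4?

== STITCH ==
K

Derivation:
Row 4: (4-1) mod 5 = 3, so use chart row 4. Even row -> WS.
Chart row 4 tiled across columns 1-12: P P / K K P P / K K P P
WS row: flip the tiled sequence (start at column 12) and apply K<->P; O and / stay.
Row 4 as worked: K K P P / K K P P / K K
Stitch 2 in working order -> K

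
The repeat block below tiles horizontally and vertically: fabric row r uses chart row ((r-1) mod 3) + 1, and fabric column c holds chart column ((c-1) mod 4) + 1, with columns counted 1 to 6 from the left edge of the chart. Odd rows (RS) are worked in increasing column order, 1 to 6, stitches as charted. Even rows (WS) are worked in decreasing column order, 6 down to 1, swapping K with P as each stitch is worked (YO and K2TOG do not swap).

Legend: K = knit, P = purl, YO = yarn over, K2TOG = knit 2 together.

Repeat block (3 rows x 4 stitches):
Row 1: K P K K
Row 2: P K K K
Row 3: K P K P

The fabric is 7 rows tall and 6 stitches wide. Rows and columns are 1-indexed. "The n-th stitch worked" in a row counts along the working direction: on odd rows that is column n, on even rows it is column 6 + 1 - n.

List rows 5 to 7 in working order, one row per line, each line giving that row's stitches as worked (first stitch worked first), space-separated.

Result:
P K K K P K
K P K P K P
K P K K K P

Derivation:
Row 5: chart row 2, RS - tile across columns 1-6 and work as-is.
Row 6: chart row 3, WS - tiled (columns 1-6): K P K P K P; work from column 6 back to 1 with K<->P swapped.
Row 7: chart row 1, RS - tile across columns 1-6 and work as-is.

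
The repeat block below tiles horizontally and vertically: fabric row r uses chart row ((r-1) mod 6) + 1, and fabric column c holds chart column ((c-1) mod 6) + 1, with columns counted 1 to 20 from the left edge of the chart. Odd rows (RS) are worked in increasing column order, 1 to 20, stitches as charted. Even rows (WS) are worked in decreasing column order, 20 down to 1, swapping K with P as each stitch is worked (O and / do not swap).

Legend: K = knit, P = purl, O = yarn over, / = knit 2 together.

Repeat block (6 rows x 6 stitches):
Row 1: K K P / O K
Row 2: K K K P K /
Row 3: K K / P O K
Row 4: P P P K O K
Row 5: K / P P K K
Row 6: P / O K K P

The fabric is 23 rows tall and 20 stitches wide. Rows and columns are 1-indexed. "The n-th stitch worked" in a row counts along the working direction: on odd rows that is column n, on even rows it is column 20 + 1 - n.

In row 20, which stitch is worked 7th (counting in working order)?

Result:
P

Derivation:
For row 20: chart row = ((20-1) mod 6) + 1 = 2; this is a WS (even) row.
Chart row 2 tiled across columns 1-20: K K K P K / K K K P K / K K K P K / K K
WS: work from column 20 back to column 1 (reverse the tiled row), swapping K<->P (O and / unchanged).
Row 20 as worked: P P / P K P P P / P K P P P / P K P P P
Counting 7 along the worked row gives P.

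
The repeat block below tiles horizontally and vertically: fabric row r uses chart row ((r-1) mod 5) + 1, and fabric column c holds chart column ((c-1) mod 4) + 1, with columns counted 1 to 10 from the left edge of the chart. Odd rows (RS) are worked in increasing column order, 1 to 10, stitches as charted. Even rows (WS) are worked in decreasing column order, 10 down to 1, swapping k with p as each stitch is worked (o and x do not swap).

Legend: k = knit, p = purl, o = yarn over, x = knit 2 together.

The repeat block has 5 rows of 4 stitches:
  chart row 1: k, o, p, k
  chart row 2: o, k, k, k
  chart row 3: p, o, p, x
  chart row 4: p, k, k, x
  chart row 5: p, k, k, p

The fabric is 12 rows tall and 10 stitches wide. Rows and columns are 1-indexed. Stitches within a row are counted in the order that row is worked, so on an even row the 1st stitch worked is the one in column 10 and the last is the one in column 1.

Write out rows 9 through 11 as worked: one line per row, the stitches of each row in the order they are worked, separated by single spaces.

Row 9: chart row 4, RS - tile across columns 1-10 and work as-is.
Row 10: chart row 5, WS - tiled (columns 1-10): p k k p p k k p p k; work from column 10 back to 1 with k<->p swapped.
Row 11: chart row 1, RS - tile across columns 1-10 and work as-is.

== ROWS AS WORKED ==
p k k x p k k x p k
p k k p p k k p p k
k o p k k o p k k o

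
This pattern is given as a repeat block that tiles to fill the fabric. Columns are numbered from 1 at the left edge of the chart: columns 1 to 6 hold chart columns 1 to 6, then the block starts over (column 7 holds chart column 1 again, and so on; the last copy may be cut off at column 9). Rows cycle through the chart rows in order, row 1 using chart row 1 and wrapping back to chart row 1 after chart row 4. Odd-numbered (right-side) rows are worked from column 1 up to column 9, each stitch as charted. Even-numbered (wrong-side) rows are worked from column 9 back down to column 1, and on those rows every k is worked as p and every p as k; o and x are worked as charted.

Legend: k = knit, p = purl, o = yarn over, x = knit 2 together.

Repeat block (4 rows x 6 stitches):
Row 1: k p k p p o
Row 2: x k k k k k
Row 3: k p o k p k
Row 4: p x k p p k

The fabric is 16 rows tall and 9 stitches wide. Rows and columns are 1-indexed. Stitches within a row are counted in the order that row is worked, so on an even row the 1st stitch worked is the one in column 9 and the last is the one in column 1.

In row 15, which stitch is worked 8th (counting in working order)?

Row 15 uses chart row ((15-1) mod 4)+1 = 3. Row 15 is odd, so RS.
Chart row 3 tiled across columns 1-9: k p o k p k k p o
RS: work column 1 to column 9, symbols as charted — the tiled row is the row as worked.
Stitch 8 in working order -> p

== STITCH ==
p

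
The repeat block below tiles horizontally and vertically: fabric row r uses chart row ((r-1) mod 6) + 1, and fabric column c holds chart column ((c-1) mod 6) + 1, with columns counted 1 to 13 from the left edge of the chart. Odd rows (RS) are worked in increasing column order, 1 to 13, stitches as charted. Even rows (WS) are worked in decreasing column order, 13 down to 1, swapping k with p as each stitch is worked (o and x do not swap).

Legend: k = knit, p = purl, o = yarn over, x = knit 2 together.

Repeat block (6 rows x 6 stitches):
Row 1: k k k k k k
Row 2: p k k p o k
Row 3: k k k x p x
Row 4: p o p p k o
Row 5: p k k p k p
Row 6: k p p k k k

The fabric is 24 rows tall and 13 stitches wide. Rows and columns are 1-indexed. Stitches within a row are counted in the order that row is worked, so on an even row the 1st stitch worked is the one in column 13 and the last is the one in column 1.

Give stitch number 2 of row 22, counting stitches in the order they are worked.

Row 22 uses chart row ((22-1) mod 6)+1 = 4. Row 22 is even, so WS.
Chart row 4 tiled across columns 1-13: p o p p k o p o p p k o p
WS: work from column 13 back to column 1 (reverse the tiled row), swapping k<->p (o and x unchanged).
Row 22 as worked: k o p k k o k o p k k o k
The 2nd stitch worked is o.

Stitch:
o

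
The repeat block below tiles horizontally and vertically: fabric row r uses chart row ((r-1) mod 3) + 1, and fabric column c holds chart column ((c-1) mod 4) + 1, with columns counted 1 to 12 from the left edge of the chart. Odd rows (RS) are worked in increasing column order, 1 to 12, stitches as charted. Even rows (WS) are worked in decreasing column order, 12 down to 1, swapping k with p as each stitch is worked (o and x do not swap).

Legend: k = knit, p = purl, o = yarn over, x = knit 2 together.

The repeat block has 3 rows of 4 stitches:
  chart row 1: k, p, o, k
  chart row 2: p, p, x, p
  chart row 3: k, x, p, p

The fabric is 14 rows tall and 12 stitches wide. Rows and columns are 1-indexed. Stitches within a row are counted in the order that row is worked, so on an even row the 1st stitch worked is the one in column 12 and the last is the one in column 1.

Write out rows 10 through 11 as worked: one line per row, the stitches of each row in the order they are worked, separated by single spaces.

Row 10: chart row 1, WS - tiled (columns 1-12): k p o k k p o k k p o k; work from column 12 back to 1 with k<->p swapped.
Row 11: chart row 2, RS - tile across columns 1-12 and work as-is.

Result:
p o k p p o k p p o k p
p p x p p p x p p p x p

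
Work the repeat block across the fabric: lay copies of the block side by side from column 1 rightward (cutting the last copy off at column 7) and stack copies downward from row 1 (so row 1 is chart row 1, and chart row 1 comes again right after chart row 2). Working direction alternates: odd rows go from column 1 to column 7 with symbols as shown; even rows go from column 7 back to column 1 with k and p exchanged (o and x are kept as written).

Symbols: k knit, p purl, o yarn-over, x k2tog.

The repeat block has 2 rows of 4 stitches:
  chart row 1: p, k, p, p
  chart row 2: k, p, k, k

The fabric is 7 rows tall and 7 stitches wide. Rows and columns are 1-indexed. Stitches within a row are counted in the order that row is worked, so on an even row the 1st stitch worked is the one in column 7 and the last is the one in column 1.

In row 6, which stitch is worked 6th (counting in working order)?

Row 6: (6-1) mod 2 = 1, so use chart row 2. Even row -> WS.
Chart row 2 tiled across columns 1-7: k p k k k p k
WS: work from column 7 back to column 1 (reverse the tiled row), swapping k<->p (o and x unchanged).
Row 6 as worked: p k p p p k p
Stitch 6 in working order -> k

Stitch:
k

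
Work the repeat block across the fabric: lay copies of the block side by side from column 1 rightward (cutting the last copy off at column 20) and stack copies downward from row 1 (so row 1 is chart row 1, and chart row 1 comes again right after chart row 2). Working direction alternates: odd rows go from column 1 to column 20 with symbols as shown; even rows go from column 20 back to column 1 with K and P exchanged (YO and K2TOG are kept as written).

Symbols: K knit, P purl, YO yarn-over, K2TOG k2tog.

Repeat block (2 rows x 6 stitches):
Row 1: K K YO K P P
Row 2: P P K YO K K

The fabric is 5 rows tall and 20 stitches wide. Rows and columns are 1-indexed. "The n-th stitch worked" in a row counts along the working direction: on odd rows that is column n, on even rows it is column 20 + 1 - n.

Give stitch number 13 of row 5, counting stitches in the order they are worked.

Stitch:
K

Derivation:
Row 5: (5-1) mod 2 = 0, so use chart row 1. Odd row -> RS.
Chart row 1 tiled across columns 1-20: K K YO K P P K K YO K P P K K YO K P P K K
Right side: take the tiled row as-is (worked left to right from column 1).
The 13th stitch worked is K.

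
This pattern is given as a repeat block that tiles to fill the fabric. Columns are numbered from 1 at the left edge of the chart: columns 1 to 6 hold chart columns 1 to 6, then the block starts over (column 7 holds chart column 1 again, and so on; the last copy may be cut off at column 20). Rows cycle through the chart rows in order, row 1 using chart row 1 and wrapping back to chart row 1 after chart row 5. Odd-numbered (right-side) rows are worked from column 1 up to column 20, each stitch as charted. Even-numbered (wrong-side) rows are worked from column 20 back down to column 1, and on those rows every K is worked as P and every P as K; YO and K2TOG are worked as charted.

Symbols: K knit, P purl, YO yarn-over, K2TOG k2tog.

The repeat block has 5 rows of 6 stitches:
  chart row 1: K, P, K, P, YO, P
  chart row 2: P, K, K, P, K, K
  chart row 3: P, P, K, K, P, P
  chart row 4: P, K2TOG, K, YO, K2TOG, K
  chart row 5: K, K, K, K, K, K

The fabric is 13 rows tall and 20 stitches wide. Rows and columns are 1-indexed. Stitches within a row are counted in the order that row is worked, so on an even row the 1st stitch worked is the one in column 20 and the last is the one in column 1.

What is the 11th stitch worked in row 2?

Row 2 uses chart row ((2-1) mod 5)+1 = 2. Row 2 is even, so WS.
Chart row 2 tiled across columns 1-20: P K K P K K P K K P K K P K K P K K P K
WS row: flip the tiled sequence (start at column 20) and apply K<->P; YO and K2TOG stay.
Row 2 as worked: P K P P K P P K P P K P P K P P K P P K
The 11th stitch worked is K.

Stitch:
K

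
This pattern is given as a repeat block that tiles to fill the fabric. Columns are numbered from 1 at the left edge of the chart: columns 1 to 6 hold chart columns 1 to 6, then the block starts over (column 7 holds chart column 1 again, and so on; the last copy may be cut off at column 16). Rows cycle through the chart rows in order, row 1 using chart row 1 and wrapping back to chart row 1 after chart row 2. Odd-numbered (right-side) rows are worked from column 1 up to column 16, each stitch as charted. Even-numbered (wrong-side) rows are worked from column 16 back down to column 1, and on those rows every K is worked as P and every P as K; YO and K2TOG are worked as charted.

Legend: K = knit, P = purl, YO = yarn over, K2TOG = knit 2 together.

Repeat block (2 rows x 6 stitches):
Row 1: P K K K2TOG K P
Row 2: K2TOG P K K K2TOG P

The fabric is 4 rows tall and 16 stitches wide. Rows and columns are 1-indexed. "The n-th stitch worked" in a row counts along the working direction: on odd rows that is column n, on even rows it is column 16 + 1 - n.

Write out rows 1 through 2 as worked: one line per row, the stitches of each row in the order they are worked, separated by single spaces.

Result:
P K K K2TOG K P P K K K2TOG K P P K K K2TOG
P P K K2TOG K K2TOG P P K K2TOG K K2TOG P P K K2TOG

Derivation:
Row 1: chart row 1, RS - tile across columns 1-16 and work as-is.
Row 2: chart row 2, WS - tiled (columns 1-16): K2TOG P K K K2TOG P K2TOG P K K K2TOG P K2TOG P K K; work from column 16 back to 1 with K<->P swapped.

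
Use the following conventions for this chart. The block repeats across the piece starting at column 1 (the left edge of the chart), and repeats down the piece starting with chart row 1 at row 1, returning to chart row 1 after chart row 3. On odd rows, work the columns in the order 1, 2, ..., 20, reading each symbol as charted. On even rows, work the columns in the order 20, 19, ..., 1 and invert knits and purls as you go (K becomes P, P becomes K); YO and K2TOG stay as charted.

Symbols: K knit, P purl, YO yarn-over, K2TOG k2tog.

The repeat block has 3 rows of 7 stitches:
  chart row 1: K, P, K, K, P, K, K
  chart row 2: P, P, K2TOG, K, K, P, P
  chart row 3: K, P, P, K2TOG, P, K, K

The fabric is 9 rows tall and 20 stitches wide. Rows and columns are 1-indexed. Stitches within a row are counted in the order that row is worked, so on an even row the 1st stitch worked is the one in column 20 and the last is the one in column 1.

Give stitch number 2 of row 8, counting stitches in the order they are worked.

Row 8 uses chart row ((8-1) mod 3)+1 = 2. Row 8 is even, so WS.
Chart row 2 tiled across columns 1-20: P P K2TOG K K P P P P K2TOG K K P P P P K2TOG K K P
Wrong side: read the tiled row from column 20 down to 1 and exchange K with P (leave YO, K2TOG).
Row 8 as worked: K P P K2TOG K K K K P P K2TOG K K K K P P K2TOG K K
Stitch 2 in working order -> P

Result:
P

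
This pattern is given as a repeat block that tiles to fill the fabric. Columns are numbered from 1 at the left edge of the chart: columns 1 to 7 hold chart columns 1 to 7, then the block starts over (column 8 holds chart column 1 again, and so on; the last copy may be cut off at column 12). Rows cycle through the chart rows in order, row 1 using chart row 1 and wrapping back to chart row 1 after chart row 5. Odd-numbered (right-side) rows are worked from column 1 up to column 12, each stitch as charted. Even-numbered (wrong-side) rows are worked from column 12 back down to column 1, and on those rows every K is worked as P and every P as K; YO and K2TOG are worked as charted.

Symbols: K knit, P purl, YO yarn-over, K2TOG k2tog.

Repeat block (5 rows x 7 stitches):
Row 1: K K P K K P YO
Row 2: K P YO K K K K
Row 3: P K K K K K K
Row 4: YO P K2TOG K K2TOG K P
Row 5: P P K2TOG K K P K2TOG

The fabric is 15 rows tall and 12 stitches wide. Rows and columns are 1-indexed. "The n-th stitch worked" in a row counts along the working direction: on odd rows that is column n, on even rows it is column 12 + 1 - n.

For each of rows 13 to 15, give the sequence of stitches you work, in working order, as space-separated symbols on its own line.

Row 13: chart row 3, RS - tile across columns 1-12 and work as-is.
Row 14: chart row 4, WS - tiled (columns 1-12): YO P K2TOG K K2TOG K P YO P K2TOG K K2TOG; work from column 12 back to 1 with K<->P swapped.
Row 15: chart row 5, RS - tile across columns 1-12 and work as-is.

Rows as worked:
P K K K K K K P K K K K
K2TOG P K2TOG K YO K P K2TOG P K2TOG K YO
P P K2TOG K K P K2TOG P P K2TOG K K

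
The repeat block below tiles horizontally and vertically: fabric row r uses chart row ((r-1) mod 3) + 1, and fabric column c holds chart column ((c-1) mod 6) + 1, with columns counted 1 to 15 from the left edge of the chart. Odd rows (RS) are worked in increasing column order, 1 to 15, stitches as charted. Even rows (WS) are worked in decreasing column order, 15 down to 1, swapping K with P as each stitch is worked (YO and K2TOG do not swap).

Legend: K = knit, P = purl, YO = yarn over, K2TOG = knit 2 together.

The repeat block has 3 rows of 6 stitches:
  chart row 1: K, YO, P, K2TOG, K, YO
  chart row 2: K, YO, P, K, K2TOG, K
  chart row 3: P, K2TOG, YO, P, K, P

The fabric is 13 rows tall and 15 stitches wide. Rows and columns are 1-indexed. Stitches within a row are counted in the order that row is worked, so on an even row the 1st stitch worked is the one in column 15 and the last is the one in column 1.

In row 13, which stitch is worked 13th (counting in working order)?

Stitch:
K

Derivation:
Row 13: (13-1) mod 3 = 0, so use chart row 1. Odd row -> RS.
Chart row 1 tiled across columns 1-15: K YO P K2TOG K YO K YO P K2TOG K YO K YO P
Right side: take the tiled row as-is (worked left to right from column 1).
Stitch 13 in working order -> K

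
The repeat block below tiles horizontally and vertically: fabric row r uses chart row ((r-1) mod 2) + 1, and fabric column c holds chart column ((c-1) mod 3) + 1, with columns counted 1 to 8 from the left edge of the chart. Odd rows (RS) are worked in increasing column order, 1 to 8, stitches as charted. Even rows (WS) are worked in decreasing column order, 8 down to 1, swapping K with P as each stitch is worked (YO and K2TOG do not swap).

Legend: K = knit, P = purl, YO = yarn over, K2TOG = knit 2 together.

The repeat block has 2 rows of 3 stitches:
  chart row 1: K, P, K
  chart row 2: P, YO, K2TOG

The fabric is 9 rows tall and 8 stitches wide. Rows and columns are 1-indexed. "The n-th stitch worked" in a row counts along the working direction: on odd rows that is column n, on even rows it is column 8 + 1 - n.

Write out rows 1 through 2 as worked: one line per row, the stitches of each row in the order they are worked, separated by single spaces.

Rows as worked:
K P K K P K K P
YO K K2TOG YO K K2TOG YO K

Derivation:
Row 1: chart row 1, RS - tile across columns 1-8 and work as-is.
Row 2: chart row 2, WS - tiled (columns 1-8): P YO K2TOG P YO K2TOG P YO; work from column 8 back to 1 with K<->P swapped.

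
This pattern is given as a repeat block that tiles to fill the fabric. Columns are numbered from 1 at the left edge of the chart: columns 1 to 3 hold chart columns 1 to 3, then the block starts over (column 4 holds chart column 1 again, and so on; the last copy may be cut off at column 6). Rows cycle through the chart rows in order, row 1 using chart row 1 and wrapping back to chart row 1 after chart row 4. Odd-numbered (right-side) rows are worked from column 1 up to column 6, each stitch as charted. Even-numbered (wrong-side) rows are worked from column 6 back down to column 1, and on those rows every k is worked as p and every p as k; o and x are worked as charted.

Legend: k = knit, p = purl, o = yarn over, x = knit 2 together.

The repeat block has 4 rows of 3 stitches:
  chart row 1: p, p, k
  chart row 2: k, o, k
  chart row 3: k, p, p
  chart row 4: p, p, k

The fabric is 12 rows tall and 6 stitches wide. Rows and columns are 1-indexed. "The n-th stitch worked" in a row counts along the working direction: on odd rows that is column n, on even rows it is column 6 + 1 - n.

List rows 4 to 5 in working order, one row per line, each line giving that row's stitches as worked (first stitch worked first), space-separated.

Row 4: chart row 4, WS - tiled (columns 1-6): p p k p p k; work from column 6 back to 1 with k<->p swapped.
Row 5: chart row 1, RS - tile across columns 1-6 and work as-is.

Rows as worked:
p k k p k k
p p k p p k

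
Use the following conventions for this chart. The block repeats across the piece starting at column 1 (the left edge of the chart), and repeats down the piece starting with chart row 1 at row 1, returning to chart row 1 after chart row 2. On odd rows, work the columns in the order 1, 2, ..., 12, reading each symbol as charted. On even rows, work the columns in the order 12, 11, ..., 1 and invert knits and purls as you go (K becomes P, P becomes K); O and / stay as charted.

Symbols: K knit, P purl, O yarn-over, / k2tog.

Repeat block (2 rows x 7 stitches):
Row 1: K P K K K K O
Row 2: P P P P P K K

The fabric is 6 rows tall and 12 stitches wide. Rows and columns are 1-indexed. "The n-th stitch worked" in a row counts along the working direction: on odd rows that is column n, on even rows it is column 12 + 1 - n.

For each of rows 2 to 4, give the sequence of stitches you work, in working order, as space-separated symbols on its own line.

Rows as worked:
K K K K K P P K K K K K
K P K K K K O K P K K K
K K K K K P P K K K K K

Derivation:
Row 2: chart row 2, WS - tiled (columns 1-12): P P P P P K K P P P P P; work from column 12 back to 1 with K<->P swapped.
Row 3: chart row 1, RS - tile across columns 1-12 and work as-is.
Row 4: chart row 2, WS - tiled (columns 1-12): P P P P P K K P P P P P; work from column 12 back to 1 with K<->P swapped.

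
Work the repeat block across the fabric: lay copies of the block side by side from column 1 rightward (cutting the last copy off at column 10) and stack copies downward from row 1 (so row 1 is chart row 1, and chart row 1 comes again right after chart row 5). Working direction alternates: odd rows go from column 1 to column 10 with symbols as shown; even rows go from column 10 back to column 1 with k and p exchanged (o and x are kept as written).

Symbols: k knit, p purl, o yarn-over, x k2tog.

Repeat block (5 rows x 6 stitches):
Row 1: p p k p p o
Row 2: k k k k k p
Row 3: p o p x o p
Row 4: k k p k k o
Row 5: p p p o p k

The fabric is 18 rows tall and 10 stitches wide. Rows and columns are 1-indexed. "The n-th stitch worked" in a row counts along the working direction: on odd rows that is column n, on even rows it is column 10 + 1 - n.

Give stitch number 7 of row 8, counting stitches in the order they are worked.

Row 8 uses chart row ((8-1) mod 5)+1 = 3. Row 8 is even, so WS.
Chart row 3 tiled across columns 1-10: p o p x o p p o p x
Wrong side: read the tiled row from column 10 down to 1 and exchange k with p (leave o, x).
Row 8 as worked: x k o k k o x k o k
The 7th stitch worked is x.

Result:
x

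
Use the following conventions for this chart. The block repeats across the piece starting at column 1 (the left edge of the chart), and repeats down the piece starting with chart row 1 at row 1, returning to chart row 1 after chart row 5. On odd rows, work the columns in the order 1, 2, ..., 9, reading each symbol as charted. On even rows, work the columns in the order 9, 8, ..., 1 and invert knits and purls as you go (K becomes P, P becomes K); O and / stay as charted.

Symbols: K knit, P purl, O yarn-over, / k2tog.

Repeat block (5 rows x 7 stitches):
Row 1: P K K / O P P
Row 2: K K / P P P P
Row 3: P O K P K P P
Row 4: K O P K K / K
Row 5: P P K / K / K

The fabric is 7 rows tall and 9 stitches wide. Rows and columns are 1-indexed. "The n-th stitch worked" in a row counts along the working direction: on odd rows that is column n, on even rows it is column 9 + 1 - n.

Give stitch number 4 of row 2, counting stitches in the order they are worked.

Stitch:
K

Derivation:
Row 2 uses chart row ((2-1) mod 5)+1 = 2. Row 2 is even, so WS.
Chart row 2 tiled across columns 1-9: K K / P P P P K K
WS: work from column 9 back to column 1 (reverse the tiled row), swapping K<->P (O and / unchanged).
Row 2 as worked: P P K K K K / P P
The 4th stitch worked is K.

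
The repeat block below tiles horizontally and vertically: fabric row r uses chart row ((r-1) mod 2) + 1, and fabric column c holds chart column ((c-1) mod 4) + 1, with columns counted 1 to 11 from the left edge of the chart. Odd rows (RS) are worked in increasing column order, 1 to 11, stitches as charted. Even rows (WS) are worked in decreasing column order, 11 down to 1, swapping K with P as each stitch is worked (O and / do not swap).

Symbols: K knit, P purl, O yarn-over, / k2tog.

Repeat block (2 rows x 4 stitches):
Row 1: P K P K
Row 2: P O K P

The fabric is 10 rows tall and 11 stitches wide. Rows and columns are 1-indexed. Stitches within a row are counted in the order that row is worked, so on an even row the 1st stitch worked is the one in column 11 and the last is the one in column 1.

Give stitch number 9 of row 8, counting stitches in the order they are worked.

Row 8: (8-1) mod 2 = 1, so use chart row 2. Even row -> WS.
Chart row 2 tiled across columns 1-11: P O K P P O K P P O K
Wrong side: read the tiled row from column 11 down to 1 and exchange K with P (leave O, /).
Row 8 as worked: P O K K P O K K P O K
Counting 9 along the worked row gives P.

Stitch:
P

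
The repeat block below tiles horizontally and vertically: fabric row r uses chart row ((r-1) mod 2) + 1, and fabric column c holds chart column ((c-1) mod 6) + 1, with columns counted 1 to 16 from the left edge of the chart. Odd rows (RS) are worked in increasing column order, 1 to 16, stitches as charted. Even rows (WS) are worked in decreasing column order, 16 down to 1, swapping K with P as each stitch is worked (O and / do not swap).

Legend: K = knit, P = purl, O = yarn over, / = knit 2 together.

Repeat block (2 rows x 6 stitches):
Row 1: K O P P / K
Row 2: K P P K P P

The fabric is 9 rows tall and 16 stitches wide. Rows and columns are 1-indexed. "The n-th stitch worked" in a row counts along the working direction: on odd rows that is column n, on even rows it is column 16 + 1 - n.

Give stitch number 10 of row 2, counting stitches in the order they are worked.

Row 2 uses chart row ((2-1) mod 2)+1 = 2. Row 2 is even, so WS.
Chart row 2 tiled across columns 1-16: K P P K P P K P P K P P K P P K
WS: work from column 16 back to column 1 (reverse the tiled row), swapping K<->P (O and / unchanged).
Row 2 as worked: P K K P K K P K K P K K P K K P
Counting 10 along the worked row gives P.

== STITCH ==
P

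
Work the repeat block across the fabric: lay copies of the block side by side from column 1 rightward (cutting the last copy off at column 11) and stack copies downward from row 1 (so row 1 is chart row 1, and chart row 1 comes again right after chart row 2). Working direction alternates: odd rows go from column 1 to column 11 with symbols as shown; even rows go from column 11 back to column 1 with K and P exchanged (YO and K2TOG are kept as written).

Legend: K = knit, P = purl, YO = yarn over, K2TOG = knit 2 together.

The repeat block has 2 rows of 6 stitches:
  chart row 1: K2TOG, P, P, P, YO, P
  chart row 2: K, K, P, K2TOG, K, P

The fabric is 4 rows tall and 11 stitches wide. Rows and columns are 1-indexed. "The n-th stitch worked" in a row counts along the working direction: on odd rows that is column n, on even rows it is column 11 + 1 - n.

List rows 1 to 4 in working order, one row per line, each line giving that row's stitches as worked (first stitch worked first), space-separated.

Result:
K2TOG P P P YO P K2TOG P P P YO
P K2TOG K P P K P K2TOG K P P
K2TOG P P P YO P K2TOG P P P YO
P K2TOG K P P K P K2TOG K P P

Derivation:
Row 1: chart row 1, RS - tile across columns 1-11 and work as-is.
Row 2: chart row 2, WS - tiled (columns 1-11): K K P K2TOG K P K K P K2TOG K; work from column 11 back to 1 with K<->P swapped.
Row 3: chart row 1, RS - tile across columns 1-11 and work as-is.
Row 4: chart row 2, WS - tiled (columns 1-11): K K P K2TOG K P K K P K2TOG K; work from column 11 back to 1 with K<->P swapped.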